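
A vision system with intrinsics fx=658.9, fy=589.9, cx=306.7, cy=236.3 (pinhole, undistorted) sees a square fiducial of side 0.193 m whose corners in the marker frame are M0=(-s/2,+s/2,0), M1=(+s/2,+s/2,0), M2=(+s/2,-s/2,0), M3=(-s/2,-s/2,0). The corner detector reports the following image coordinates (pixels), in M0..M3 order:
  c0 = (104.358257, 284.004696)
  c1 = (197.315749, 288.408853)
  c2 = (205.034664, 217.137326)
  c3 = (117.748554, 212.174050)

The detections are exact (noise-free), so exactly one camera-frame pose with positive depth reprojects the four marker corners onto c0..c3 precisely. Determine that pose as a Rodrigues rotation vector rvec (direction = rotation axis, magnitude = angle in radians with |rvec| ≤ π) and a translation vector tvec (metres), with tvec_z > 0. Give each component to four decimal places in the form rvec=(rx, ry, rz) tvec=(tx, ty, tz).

Intrinsics K: fx=658.9, fy=589.9, cx=306.7, cy=236.3
Marker side s = 0.193 m; corners in marker frame (Z=0):
  M0 = (-0.0965, +0.0965, 0)
  M1 = (+0.0965, +0.0965, 0)
  M2 = (+0.0965, -0.0965, 0)
  M3 = (-0.0965, -0.0965, 0)
Detected image corners:
  c0 = (104.358257, 284.004696) px
  c1 = (197.315749, 288.408853) px
  c2 = (205.034664, 217.137326) px
  c3 = (117.748554, 212.174050) px
Planar DLT: solve 8×8 A·h = b for H (H[2,2]=1):
  H  [+476.07971 -104.38130 +156.54352]
  H  [+39.67950 +290.86574 +249.34423]
  H  [+0.06136 -0.31888 +1.00000]
B = K⁻¹H; ‖b₁‖=0.697989, ‖b₂‖=0.697989; λ = 2/(‖b₁‖+‖b₂‖) = 1.432688, sign → tz>0 ⇒ λ=+1.432688
r₁ = λ·B[:,0] = (+0.99425,+0.06115,+0.08791); r₂ = λ·B[:,1] = (-0.01431,+0.88943,-0.45685)
r₃ = r₁×r₂ = (-0.10613,+0.45297,+0.88519); SVD([r₁ r₂ r₃]) → R = UVᵀ:
  R  [+0.99425 -0.01431 -0.10613]
  R  [+0.06115 +0.88943 +0.45297]
  R  [+0.08791 -0.45685 +0.88519]
t = (-0.32649, +0.03168, +1.43269) m
tr R = 2.768866; θ = arccos((tr R − 1)/2) = 0.485519 rad = 27.818°
axis k = ((R−Rᵀ)₃₂, (R−Rᵀ)₁₃, (R−Rᵀ)₂₁) / (2 sinθ) = (-0.974802, -0.207903, +0.080855)
rvec = θ·k = (-0.473285, -0.100941, +0.039257)

rvec=(-0.4733, -0.1009, 0.0393) tvec=(-0.3265, 0.0317, 1.4327)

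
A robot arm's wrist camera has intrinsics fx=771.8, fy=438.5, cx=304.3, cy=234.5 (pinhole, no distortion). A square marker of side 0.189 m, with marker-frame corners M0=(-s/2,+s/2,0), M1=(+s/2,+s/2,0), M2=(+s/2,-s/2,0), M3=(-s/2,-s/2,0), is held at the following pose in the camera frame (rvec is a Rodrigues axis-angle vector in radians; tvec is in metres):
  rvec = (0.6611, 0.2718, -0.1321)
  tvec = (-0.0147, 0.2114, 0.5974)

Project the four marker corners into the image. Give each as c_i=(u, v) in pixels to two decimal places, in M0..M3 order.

c0=(207.26, 420.54) c1=(421.78, 432.25) c2=(388.51, 348.84) c3=(135.38, 342.89)

Intrinsics K: fx=771.8, fy=438.5, cx=304.3, cy=234.5
Marker side s = 0.189 m; corners in marker frame (Z=0):
  M0 = (-0.0945, +0.0945, 0)
  M1 = (+0.0945, +0.0945, 0)
  M2 = (+0.0945, -0.0945, 0)
  M3 = (-0.0945, -0.0945, 0)
rvec = (0.6611, 0.2718, -0.1321), |rvec| = θ = 0.72690 rad = 41.648°
Rodrigues: sinθ=0.66455, 1−cosθ=0.25276; R = I + sinθ·[k]× + (1−cosθ)·[k]×²:
    [+0.95631 +0.20673 +0.20671]
    [-0.03481 +0.78258 -0.62158]
    [-0.29027 +0.58722 +0.75559]
t = (-0.0147, 0.2114, 0.5974) m
M0: Pc = R·M0+t = (-0.08554, +0.28864, +0.68032); u = 771.8·(-0.08554)/0.68032 + 304.3 = 207.2629, v = 438.5·(+0.28864)/0.68032 + 234.5 = 420.5444
M1: Pc = R·M1+t = (+0.09521, +0.28206, +0.62546); u = 771.8·(+0.09521)/0.62546 + 304.3 = 421.7826, v = 438.5·(+0.28206)/0.62546 + 234.5 = 432.2496
M2: Pc = R·M2+t = (+0.05614, +0.13416, +0.51448); u = 771.8·(+0.05614)/0.51448 + 304.3 = 388.5130, v = 438.5·(+0.13416)/0.51448 + 234.5 = 348.8443
M3: Pc = R·M3+t = (-0.12461, +0.14074, +0.56934); u = 771.8·(-0.12461)/0.56934 + 304.3 = 135.3810, v = 438.5·(+0.14074)/0.56934 + 234.5 = 342.8941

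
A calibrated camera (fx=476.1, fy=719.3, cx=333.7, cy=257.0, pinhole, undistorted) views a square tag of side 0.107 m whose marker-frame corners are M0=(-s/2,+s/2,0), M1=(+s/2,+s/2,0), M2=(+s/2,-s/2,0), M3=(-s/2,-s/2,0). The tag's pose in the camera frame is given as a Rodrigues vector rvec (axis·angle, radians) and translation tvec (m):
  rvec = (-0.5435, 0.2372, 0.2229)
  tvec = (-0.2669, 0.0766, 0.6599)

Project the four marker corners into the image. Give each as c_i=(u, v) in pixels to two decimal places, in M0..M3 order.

Intrinsics K: fx=476.1, fy=719.3, cx=333.7, cy=257.0
Marker side s = 0.107 m; corners in marker frame (Z=0):
  M0 = (-0.0535, +0.0535, 0)
  M1 = (+0.0535, +0.0535, 0)
  M2 = (+0.0535, -0.0535, 0)
  M3 = (-0.0535, -0.0535, 0)
rvec = (-0.5435, 0.2372, 0.2229), |rvec| = θ = 0.63351 rad = 36.298°
Rodrigues: sinθ=0.59198, 1−cosθ=0.19405; R = I + sinθ·[k]× + (1−cosθ)·[k]×²:
    [+0.94877 -0.27062 +0.16307]
    [+0.14595 +0.83316 +0.53343]
    [-0.28022 -0.48230 +0.82997]
t = (-0.2669, 0.0766, 0.6599) m
M0: Pc = R·M0+t = (-0.33214, +0.11337, +0.64909); u = 476.1·(-0.33214)/0.64909 + 333.7 = 90.0805, v = 719.3·(+0.11337)/0.64909 + 257.0 = 382.6279
M1: Pc = R·M1+t = (-0.23062, +0.12898, +0.61910); u = 476.1·(-0.23062)/0.61910 + 333.7 = 156.3511, v = 719.3·(+0.12898)/0.61910 + 257.0 = 406.8568
M2: Pc = R·M2+t = (-0.20166, +0.03983, +0.67071); u = 476.1·(-0.20166)/0.67071 + 333.7 = 190.5512, v = 719.3·(+0.03983)/0.67071 + 257.0 = 299.7205
M3: Pc = R·M3+t = (-0.30318, +0.02422, +0.70070); u = 476.1·(-0.30318)/0.70070 + 333.7 = 127.6980, v = 719.3·(+0.02422)/0.70070 + 257.0 = 281.8606

c0=(90.08, 382.63) c1=(156.35, 406.86) c2=(190.55, 299.72) c3=(127.70, 281.86)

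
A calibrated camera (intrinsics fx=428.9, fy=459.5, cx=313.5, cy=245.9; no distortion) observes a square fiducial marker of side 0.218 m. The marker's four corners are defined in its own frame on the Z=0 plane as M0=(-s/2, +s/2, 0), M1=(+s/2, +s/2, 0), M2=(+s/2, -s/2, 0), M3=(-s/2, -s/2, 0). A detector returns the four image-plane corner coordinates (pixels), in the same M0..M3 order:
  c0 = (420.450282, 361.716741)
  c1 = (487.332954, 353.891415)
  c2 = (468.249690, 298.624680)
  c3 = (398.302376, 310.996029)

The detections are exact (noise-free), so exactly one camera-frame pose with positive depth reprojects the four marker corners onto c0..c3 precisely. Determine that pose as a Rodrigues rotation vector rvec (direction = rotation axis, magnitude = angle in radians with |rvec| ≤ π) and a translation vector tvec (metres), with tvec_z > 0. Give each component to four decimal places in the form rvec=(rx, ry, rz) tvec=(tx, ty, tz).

rvec=(0.5391, 0.4040, -0.3596) tvec=(0.4118, 0.2573, 1.3672)

Intrinsics K: fx=428.9, fy=459.5, cx=313.5, cy=245.9
Marker side s = 0.218 m; corners in marker frame (Z=0):
  M0 = (-0.1090, +0.1090, 0)
  M1 = (+0.1090, +0.1090, 0)
  M2 = (+0.1090, -0.1090, 0)
  M3 = (-0.1090, -0.1090, 0)
Detected image corners:
  c0 = (420.450282, 361.716741) px
  c1 = (487.332954, 353.891415) px
  c2 = (468.249690, 298.624680) px
  c3 = (398.302376, 310.996029) px
Planar DLT: solve 8×8 A·h = b for H (H[2,2]=1):
  H  [+164.94726 +230.76413 +442.67866]
  H  [-156.99783 +344.24187 +332.37675]
  H  [-0.33511 +0.30646 +1.00000]
B = K⁻¹H; ‖b₁‖=0.731405, ‖b₂‖=0.731405; λ = 2/(‖b₁‖+‖b₂‖) = 1.367232, sign → tz>0 ⇒ λ=+1.367232
r₁ = λ·B[:,0] = (+0.86071,-0.22196,-0.45817); r₂ = λ·B[:,1] = (+0.42936,+0.80006,+0.41900)
r₃ = r₁×r₂ = (+0.27356,-0.55736,+0.78391); SVD([r₁ r₂ r₃]) → R = UVᵀ:
  R  [+0.86071 +0.42936 +0.27356]
  R  [-0.22196 +0.80006 -0.55736]
  R  [-0.45817 +0.41900 +0.78391]
t = (+0.41179, +0.25731, +1.36723) m
tr R = 2.444676; θ = arccos((tr R − 1)/2) = 0.763619 rad = 43.752°
axis k = ((R−Rᵀ)₃₂, (R−Rᵀ)₁₃, (R−Rᵀ)₂₁) / (2 sinθ) = (+0.705929, +0.529059, -0.470914)
rvec = θ·k = (+0.539061, +0.404000, -0.359599)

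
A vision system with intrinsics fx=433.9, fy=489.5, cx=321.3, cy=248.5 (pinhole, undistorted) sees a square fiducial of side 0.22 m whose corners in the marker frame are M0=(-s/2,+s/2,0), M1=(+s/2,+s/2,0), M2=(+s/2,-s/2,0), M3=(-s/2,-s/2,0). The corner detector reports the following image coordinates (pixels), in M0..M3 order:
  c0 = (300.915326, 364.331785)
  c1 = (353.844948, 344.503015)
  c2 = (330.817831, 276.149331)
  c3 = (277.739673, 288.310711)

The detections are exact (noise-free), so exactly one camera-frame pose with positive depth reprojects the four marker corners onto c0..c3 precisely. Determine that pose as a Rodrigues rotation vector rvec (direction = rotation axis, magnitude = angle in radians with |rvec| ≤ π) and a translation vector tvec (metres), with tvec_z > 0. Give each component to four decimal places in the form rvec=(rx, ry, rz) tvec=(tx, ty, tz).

rvec=(-0.3683, -0.6416, -0.2568) tvec=(-0.0143, 0.1975, 1.4066)

Intrinsics K: fx=433.9, fy=489.5, cx=321.3, cy=248.5
Marker side s = 0.22 m; corners in marker frame (Z=0):
  M0 = (-0.1100, +0.1100, 0)
  M1 = (+0.1100, +0.1100, 0)
  M2 = (+0.1100, -0.1100, 0)
  M3 = (-0.1100, -0.1100, 0)
Detected image corners:
  c0 = (300.915326, 364.331785) px
  c1 = (353.844948, 344.503015) px
  c2 = (330.817831, 276.149331) px
  c3 = (277.739673, 288.310711) px
Planar DLT: solve 8×8 A·h = b for H (H[2,2]=1):
  H  [+380.79884 +48.05351 +316.89140]
  H  [+68.61064 +269.88958 +317.21837]
  H  [+0.44285 -0.18028 +1.00000]
B = K⁻¹H; ‖b₁‖=0.710945, ‖b₂‖=0.710945; λ = 2/(‖b₁‖+‖b₂‖) = 1.406578, sign → tz>0 ⇒ λ=+1.406578
r₁ = λ·B[:,0] = (+0.77318,-0.11907,+0.62290); r₂ = λ·B[:,1] = (+0.34354,+0.90426,-0.25357)
r₃ = r₁×r₂ = (-0.53307,+0.41005,+0.74006); SVD([r₁ r₂ r₃]) → R = UVᵀ:
  R  [+0.77318 +0.34354 -0.53307]
  R  [-0.11907 +0.90426 +0.41005]
  R  [+0.62290 -0.25357 +0.74006]
t = (-0.01429, +0.19746, +1.40658) m
tr R = 2.417501; θ = arccos((tr R − 1)/2) = 0.783071 rad = 44.867°
axis k = ((R−Rᵀ)₃₂, (R−Rᵀ)₁₃, (R−Rᵀ)₂₁) / (2 sinθ) = (-0.470349, -0.819308, -0.327882)
rvec = θ·k = (-0.368317, -0.641576, -0.256755)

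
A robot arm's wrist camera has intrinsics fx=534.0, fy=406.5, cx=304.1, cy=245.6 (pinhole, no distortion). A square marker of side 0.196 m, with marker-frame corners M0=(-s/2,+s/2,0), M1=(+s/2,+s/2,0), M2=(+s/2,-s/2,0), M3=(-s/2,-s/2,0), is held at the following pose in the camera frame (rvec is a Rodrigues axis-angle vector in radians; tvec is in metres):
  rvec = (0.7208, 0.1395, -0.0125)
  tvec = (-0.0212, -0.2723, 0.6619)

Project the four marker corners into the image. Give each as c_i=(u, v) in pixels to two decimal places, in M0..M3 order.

Intrinsics K: fx=534.0, fy=406.5, cx=304.1, cy=245.6
Marker side s = 0.196 m; corners in marker frame (Z=0):
  M0 = (-0.0980, +0.0980, 0)
  M1 = (+0.0980, +0.0980, 0)
  M2 = (+0.0980, -0.0980, 0)
  M3 = (-0.0980, -0.0980, 0)
rvec = (0.7208, 0.1395, -0.0125), |rvec| = θ = 0.73428 rad = 42.071°
Rodrigues: sinθ=0.67005, 1−cosθ=0.25769; R = I + sinθ·[k]× + (1−cosθ)·[k]×²:
    [+0.99062 +0.05946 +0.12299]
    [+0.03665 +0.75161 -0.65859]
    [-0.13160 +0.65692 +0.74239]
t = (-0.0212, -0.2723, 0.6619) m
M0: Pc = R·M0+t = (-0.11245, -0.20223, +0.73918); u = 534.0·(-0.11245)/0.73918 + 304.1 = 222.8604, v = 406.5·(-0.20223)/0.73918 + 245.6 = 134.3842
M1: Pc = R·M1+t = (+0.08171, -0.19505, +0.71338); u = 534.0·(+0.08171)/0.71338 + 304.1 = 365.2629, v = 406.5·(-0.19505)/0.71338 + 245.6 = 134.4561
M2: Pc = R·M2+t = (+0.07005, -0.34237, +0.58462); u = 534.0·(+0.07005)/0.58462 + 304.1 = 368.0876, v = 406.5·(-0.34237)/0.58462 + 245.6 = 7.5466
M3: Pc = R·M3+t = (-0.12411, -0.34955, +0.61042); u = 534.0·(-0.12411)/0.61042 + 304.1 = 195.5287, v = 406.5·(-0.34955)/0.61042 + 245.6 = 12.8223

c0=(222.86, 134.38) c1=(365.26, 134.46) c2=(368.09, 7.55) c3=(195.53, 12.82)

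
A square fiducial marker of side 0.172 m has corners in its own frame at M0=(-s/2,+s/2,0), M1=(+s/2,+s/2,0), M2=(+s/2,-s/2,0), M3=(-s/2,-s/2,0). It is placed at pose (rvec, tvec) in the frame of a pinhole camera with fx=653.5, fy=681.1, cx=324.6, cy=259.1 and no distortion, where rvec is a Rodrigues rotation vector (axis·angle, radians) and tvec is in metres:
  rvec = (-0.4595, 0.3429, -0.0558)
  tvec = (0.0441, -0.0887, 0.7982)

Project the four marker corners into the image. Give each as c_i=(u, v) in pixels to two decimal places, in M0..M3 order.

Intrinsics K: fx=653.5, fy=681.1, cx=324.6, cy=259.1
Marker side s = 0.172 m; corners in marker frame (Z=0):
  M0 = (-0.0860, +0.0860, 0)
  M1 = (+0.0860, +0.0860, 0)
  M2 = (+0.0860, -0.0860, 0)
  M3 = (-0.0860, -0.0860, 0)
rvec = (-0.4595, 0.3429, -0.0558), |rvec| = θ = 0.57605 rad = 33.005°
Rodrigues: sinθ=0.54472, 1−cosθ=0.16138; R = I + sinθ·[k]× + (1−cosθ)·[k]×²:
    [+0.94130 -0.02386 +0.33672]
    [-0.12939 +0.89580 +0.42520]
    [-0.31178 -0.44381 +0.84013]
t = (0.0441, -0.0887, 0.7982) m
M0: Pc = R·M0+t = (-0.03890, -0.00053, +0.78685); u = 653.5·(-0.03890)/0.78685 + 324.6 = 292.2888, v = 681.1·(-0.00053)/0.78685 + 259.1 = 258.6384
M1: Pc = R·M1+t = (+0.12300, -0.02279, +0.73322); u = 653.5·(+0.12300)/0.73322 + 324.6 = 434.2268, v = 681.1·(-0.02279)/0.73322 + 259.1 = 237.9313
M2: Pc = R·M2+t = (+0.12710, -0.17687, +0.80955); u = 653.5·(+0.12710)/0.80955 + 324.6 = 427.2028, v = 681.1·(-0.17687)/0.80955 + 259.1 = 110.2973
M3: Pc = R·M3+t = (-0.03480, -0.15461, +0.86318); u = 653.5·(-0.03480)/0.86318 + 324.6 = 298.2535, v = 681.1·(-0.15461)/0.86318 + 259.1 = 137.1026

c0=(292.29, 258.64) c1=(434.23, 237.93) c2=(427.20, 110.30) c3=(298.25, 137.10)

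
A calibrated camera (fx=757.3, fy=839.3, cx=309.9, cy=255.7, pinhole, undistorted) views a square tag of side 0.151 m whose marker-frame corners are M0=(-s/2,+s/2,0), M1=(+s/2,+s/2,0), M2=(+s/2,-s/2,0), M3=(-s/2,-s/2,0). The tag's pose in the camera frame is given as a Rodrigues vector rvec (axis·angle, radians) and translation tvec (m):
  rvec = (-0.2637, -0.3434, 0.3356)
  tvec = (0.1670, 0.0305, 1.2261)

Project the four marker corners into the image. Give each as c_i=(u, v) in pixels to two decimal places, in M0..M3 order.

Intrinsics K: fx=757.3, fy=839.3, cx=309.9, cy=255.7
Marker side s = 0.151 m; corners in marker frame (Z=0):
  M0 = (-0.0755, +0.0755, 0)
  M1 = (+0.0755, +0.0755, 0)
  M2 = (+0.0755, -0.0755, 0)
  M3 = (-0.0755, -0.0755, 0)
rvec = (-0.2637, -0.3434, 0.3356), |rvec| = θ = 0.54780 rad = 31.387°
Rodrigues: sinθ=0.52081, 1−cosθ=0.14633; R = I + sinθ·[k]× + (1−cosθ)·[k]×²:
    [+0.88758 -0.27491 -0.36963]
    [+0.36322 +0.91117 +0.19451]
    [+0.28333 -0.30690 +0.90859]
t = (0.1670, 0.0305, 1.2261) m
M0: Pc = R·M0+t = (+0.07923, +0.07187, +1.18154); u = 757.3·(+0.07923)/1.18154 + 309.9 = 360.6834, v = 839.3·(+0.07187)/1.18154 + 255.7 = 306.7528
M1: Pc = R·M1+t = (+0.21326, +0.12672, +1.22432); u = 757.3·(+0.21326)/1.22432 + 309.9 = 441.8093, v = 839.3·(+0.12672)/1.22432 + 255.7 = 342.5673
M2: Pc = R·M2+t = (+0.25477, -0.01087, +1.27066); u = 757.3·(+0.25477)/1.27066 + 309.9 = 461.7386, v = 839.3·(-0.01087)/1.27066 + 255.7 = 248.5199
M3: Pc = R·M3+t = (+0.12074, -0.06572, +1.22788); u = 757.3·(+0.12074)/1.22788 + 309.9 = 384.3690, v = 839.3·(-0.06572)/1.22788 + 255.7 = 210.7803

c0=(360.68, 306.75) c1=(441.81, 342.57) c2=(461.74, 248.52) c3=(384.37, 210.78)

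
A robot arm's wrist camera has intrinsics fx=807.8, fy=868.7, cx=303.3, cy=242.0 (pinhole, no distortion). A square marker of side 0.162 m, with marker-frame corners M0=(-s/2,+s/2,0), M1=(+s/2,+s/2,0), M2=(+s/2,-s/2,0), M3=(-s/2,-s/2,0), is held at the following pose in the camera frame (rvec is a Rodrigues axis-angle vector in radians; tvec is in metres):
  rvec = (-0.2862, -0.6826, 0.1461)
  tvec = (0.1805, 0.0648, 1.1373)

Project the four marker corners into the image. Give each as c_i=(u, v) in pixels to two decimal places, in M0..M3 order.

Intrinsics K: fx=807.8, fy=868.7, cx=303.3, cy=242.0
Marker side s = 0.162 m; corners in marker frame (Z=0):
  M0 = (-0.0810, +0.0810, 0)
  M1 = (+0.0810, +0.0810, 0)
  M2 = (+0.0810, -0.0810, 0)
  M3 = (-0.0810, -0.0810, 0)
rvec = (-0.2862, -0.6826, 0.1461), |rvec| = θ = 0.75445 rad = 43.227°
Rodrigues: sinθ=0.68489, 1−cosθ=0.27135; R = I + sinθ·[k]× + (1−cosθ)·[k]×²:
    [+0.76770 -0.03950 -0.63960]
    [+0.22576 +0.95078 +0.21227]
    [+0.59973 -0.30735 +0.73882]
t = (0.1805, 0.0648, 1.1373) m
M0: Pc = R·M0+t = (+0.11512, +0.12353, +1.06383); u = 807.8·(+0.11512)/1.06383 + 303.3 = 390.7127, v = 868.7·(+0.12353)/1.06383 + 242.0 = 342.8689
M1: Pc = R·M1+t = (+0.23948, +0.16010, +1.16098); u = 807.8·(+0.23948)/1.16098 + 303.3 = 469.9308, v = 868.7·(+0.16010)/1.16098 + 242.0 = 361.7938
M2: Pc = R·M2+t = (+0.24588, +0.00607, +1.21077); u = 807.8·(+0.24588)/1.21077 + 303.3 = 467.3471, v = 868.7·(+0.00607)/1.21077 + 242.0 = 246.3580
M3: Pc = R·M3+t = (+0.12152, -0.03050, +1.11362); u = 807.8·(+0.12152)/1.11362 + 303.3 = 391.4455, v = 868.7·(-0.03050)/1.11362 + 242.0 = 218.2082

c0=(390.71, 342.87) c1=(469.93, 361.79) c2=(467.35, 246.36) c3=(391.45, 218.21)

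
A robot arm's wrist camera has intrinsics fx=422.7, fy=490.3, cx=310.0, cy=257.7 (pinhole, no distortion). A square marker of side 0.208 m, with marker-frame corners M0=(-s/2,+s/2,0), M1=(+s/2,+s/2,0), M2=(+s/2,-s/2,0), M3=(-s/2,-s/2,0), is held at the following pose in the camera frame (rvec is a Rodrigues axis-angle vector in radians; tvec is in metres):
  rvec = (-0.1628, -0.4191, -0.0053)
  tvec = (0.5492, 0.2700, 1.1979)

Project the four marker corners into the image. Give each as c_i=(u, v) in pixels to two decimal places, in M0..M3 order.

Intrinsics K: fx=422.7, fy=490.3, cx=310.0, cy=257.7
Marker side s = 0.208 m; corners in marker frame (Z=0):
  M0 = (-0.1040, +0.1040, 0)
  M1 = (+0.1040, +0.1040, 0)
  M2 = (+0.1040, -0.1040, 0)
  M3 = (-0.1040, -0.1040, 0)
rvec = (-0.1628, -0.4191, -0.0053), |rvec| = θ = 0.44964 rad = 25.763°
Rodrigues: sinθ=0.43464, 1−cosθ=0.09940; R = I + sinθ·[k]× + (1−cosθ)·[k]×²:
    [+0.91363 +0.03867 -0.40470]
    [+0.02842 +0.98696 +0.15846]
    [+0.40554 -0.15628 +0.90062]
t = (0.5492, 0.2700, 1.1979) m
M0: Pc = R·M0+t = (+0.45820, +0.36969, +1.13947); u = 422.7·(+0.45820)/1.13947 + 310.0 = 479.9760, v = 490.3·(+0.36969)/1.13947 + 257.7 = 416.7720
M1: Pc = R·M1+t = (+0.64824, +0.37560, +1.22382); u = 422.7·(+0.64824)/1.22382 + 310.0 = 533.8972, v = 490.3·(+0.37560)/1.22382 + 257.7 = 408.1761
M2: Pc = R·M2+t = (+0.64020, +0.17031, +1.25633); u = 422.7·(+0.64020)/1.25633 + 310.0 = 525.3982, v = 490.3·(+0.17031)/1.25633 + 257.7 = 324.1667
M3: Pc = R·M3+t = (+0.45016, +0.16440, +1.17198); u = 422.7·(+0.45016)/1.17198 + 310.0 = 472.3608, v = 490.3·(+0.16440)/1.17198 + 257.7 = 326.4776

c0=(479.98, 416.77) c1=(533.90, 408.18) c2=(525.40, 324.17) c3=(472.36, 326.48)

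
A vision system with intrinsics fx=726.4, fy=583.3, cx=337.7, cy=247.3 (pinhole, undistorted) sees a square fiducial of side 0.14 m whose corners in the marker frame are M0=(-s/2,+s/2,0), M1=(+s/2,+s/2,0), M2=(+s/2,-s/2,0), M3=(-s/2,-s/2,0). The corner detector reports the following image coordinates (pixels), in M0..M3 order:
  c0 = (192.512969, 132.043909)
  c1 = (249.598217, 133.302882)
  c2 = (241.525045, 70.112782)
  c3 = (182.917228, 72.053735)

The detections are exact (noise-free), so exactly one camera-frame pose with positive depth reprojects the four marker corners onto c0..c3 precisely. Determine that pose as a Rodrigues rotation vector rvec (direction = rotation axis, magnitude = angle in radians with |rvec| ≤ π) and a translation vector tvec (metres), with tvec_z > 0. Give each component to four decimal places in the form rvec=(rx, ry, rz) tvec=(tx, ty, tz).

Intrinsics K: fx=726.4, fy=583.3, cx=337.7, cy=247.3
Marker side s = 0.14 m; corners in marker frame (Z=0):
  M0 = (-0.0700, +0.0700, 0)
  M1 = (+0.0700, +0.0700, 0)
  M2 = (+0.0700, -0.0700, 0)
  M3 = (-0.0700, -0.0700, 0)
Detected image corners:
  c0 = (192.512969, 132.043909) px
  c1 = (249.598217, 133.302882) px
  c2 = (241.525045, 70.112782) px
  c3 = (182.917228, 72.053735) px
Planar DLT: solve 8×8 A·h = b for H (H[2,2]=1):
  H  [+332.99338 +116.20684 +215.96534]
  H  [-39.91007 +464.54054 +102.40975]
  H  [-0.36975 +0.24448 +1.00000]
B = K⁻¹H; ‖b₁‖=0.736083, ‖b₂‖=0.736083; λ = 2/(‖b₁‖+‖b₂‖) = 1.358543, sign → tz>0 ⇒ λ=+1.358543
r₁ = λ·B[:,0] = (+0.85631,+0.12002,-0.50233); r₂ = λ·B[:,1] = (+0.06293,+0.94113,+0.33213)
r₃ = r₁×r₂ = (+0.51262,-0.31602,+0.79835); SVD([r₁ r₂ r₃]) → R = UVᵀ:
  R  [+0.85631 +0.06293 +0.51262]
  R  [+0.12002 +0.94113 -0.31602]
  R  [-0.50233 +0.33213 +0.79835]
t = (-0.22767, -0.33746, +1.35854) m
tr R = 2.595785; θ = arccos((tr R − 1)/2) = 0.647005 rad = 37.071°
axis k = ((R−Rᵀ)₃₂, (R−Rᵀ)₁₃, (R−Rᵀ)₂₁) / (2 sinθ) = (+0.537615, +0.841860, +0.047353)
rvec = θ·k = (+0.347839, +0.544688, +0.030638)

rvec=(0.3478, 0.5447, 0.0306) tvec=(-0.2277, -0.3375, 1.3585)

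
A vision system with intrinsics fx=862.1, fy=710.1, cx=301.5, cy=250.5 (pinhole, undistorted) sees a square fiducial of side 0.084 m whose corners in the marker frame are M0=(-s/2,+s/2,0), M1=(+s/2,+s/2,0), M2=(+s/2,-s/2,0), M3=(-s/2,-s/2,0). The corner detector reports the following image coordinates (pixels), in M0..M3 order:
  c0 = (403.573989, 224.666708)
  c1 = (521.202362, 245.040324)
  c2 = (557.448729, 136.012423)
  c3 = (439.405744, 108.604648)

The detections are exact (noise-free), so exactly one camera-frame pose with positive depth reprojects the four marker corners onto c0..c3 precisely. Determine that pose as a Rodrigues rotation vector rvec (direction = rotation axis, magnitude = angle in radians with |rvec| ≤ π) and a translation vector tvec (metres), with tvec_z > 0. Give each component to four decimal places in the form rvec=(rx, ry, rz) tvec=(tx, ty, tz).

Intrinsics K: fx=862.1, fy=710.1, cx=301.5, cy=250.5
Marker side s = 0.084 m; corners in marker frame (Z=0):
  M0 = (-0.0420, +0.0420, 0)
  M1 = (+0.0420, +0.0420, 0)
  M2 = (+0.0420, -0.0420, 0)
  M3 = (-0.0420, -0.0420, 0)
Detected image corners:
  c0 = (403.573989, 224.666708) px
  c1 = (521.202362, 245.040324) px
  c2 = (557.448729, 136.012423) px
  c3 = (439.405744, 108.604648) px
Planar DLT: solve 8×8 A·h = b for H (H[2,2]=1):
  H  [+1734.42736 -307.55311 +481.92451]
  H  [+407.25091 +1383.79256 +179.52539]
  H  [+0.69035 +0.25302 +1.00000]
B = K⁻¹H; ‖b₁‖=1.928701, ‖b₂‖=1.928701; λ = 2/(‖b₁‖+‖b₂‖) = 0.518484, sign → tz>0 ⇒ λ=+0.518484
r₁ = λ·B[:,0] = (+0.91794,+0.17109,+0.35793); r₂ = λ·B[:,1] = (-0.23085,+0.96410,+0.13119)
r₃ = r₁×r₂ = (-0.32264,-0.20305,+0.92449); SVD([r₁ r₂ r₃]) → R = UVᵀ:
  R  [+0.91794 -0.23085 -0.32264]
  R  [+0.17109 +0.96410 -0.20305]
  R  [+0.35793 +0.13119 +0.92449]
t = (+0.10851, -0.05182, +0.51848) m
tr R = 2.806529; θ = arccos((tr R − 1)/2) = 0.443478 rad = 25.409°
axis k = ((R−Rᵀ)₃₂, (R−Rᵀ)₁₃, (R−Rᵀ)₂₁) / (2 sinθ) = (+0.389482, -0.793054, +0.468368)
rvec = θ·k = (+0.172727, -0.351702, +0.207711)

rvec=(0.1727, -0.3517, 0.2077) tvec=(0.1085, -0.0518, 0.5185)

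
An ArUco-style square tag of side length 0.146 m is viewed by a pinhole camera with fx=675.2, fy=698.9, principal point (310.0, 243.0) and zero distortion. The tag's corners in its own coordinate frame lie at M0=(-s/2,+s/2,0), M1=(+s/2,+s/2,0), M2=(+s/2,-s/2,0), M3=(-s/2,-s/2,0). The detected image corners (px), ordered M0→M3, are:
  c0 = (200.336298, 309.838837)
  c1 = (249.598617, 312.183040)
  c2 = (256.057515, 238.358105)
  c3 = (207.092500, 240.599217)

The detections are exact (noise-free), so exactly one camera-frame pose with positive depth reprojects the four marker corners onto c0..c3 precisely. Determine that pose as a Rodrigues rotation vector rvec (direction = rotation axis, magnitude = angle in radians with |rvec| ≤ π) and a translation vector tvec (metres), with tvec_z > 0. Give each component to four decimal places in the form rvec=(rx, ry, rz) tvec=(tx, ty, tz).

Intrinsics K: fx=675.2, fy=698.9, cx=310.0, cy=243.0
Marker side s = 0.146 m; corners in marker frame (Z=0):
  M0 = (-0.0730, +0.0730, 0)
  M1 = (+0.0730, +0.0730, 0)
  M2 = (+0.0730, -0.0730, 0)
  M3 = (-0.0730, -0.0730, 0)
Detected image corners:
  c0 = (200.336298, 309.838837) px
  c1 = (249.598617, 312.183040) px
  c2 = (256.057515, 238.358105) px
  c3 = (207.092500, 240.599217) px
Planar DLT: solve 8×8 A·h = b for H (H[2,2]=1):
  H  [+236.18149 -68.23560 +227.50854]
  H  [-120.58855 +461.77634 +274.98152]
  H  [-0.43898 -0.10052 +1.00000]
B = K⁻¹H; ‖b₁‖=0.705034, ‖b₂‖=0.705035; λ = 2/(‖b₁‖+‖b₂‖) = 1.418370, sign → tz>0 ⇒ λ=+1.418370
r₁ = λ·B[:,0] = (+0.78200,-0.02824,-0.62263); r₂ = λ·B[:,1] = (-0.07788,+0.98672,-0.14257)
r₃ = r₁×r₂ = (+0.61839,+0.15999,+0.76942); SVD([r₁ r₂ r₃]) → R = UVᵀ:
  R  [+0.78200 -0.07788 +0.61839]
  R  [-0.02824 +0.98672 +0.15999]
  R  [-0.62263 -0.14257 +0.76942]
t = (-0.17329, +0.06490, +1.41837) m
tr R = 2.538135; θ = arccos((tr R − 1)/2) = 0.693415 rad = 39.730°
axis k = ((R−Rᵀ)₃₂, (R−Rᵀ)₁₃, (R−Rᵀ)₂₁) / (2 sinθ) = (-0.236682, +0.970811, +0.038830)
rvec = θ·k = (-0.164119, +0.673175, +0.026925)

rvec=(-0.1641, 0.6732, 0.0269) tvec=(-0.1733, 0.0649, 1.4184)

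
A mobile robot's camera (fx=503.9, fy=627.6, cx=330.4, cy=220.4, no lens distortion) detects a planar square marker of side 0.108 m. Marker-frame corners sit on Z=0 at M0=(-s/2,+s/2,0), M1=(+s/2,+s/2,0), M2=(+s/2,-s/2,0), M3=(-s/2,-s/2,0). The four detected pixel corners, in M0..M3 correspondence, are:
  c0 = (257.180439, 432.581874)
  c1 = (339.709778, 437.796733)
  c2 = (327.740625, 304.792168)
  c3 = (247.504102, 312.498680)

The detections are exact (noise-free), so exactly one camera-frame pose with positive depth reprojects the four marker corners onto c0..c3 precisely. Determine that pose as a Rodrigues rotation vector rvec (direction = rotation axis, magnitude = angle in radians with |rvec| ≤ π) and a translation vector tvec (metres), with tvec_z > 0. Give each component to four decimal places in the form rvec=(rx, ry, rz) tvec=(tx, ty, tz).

Intrinsics K: fx=503.9, fy=627.6, cx=330.4, cy=220.4
Marker side s = 0.108 m; corners in marker frame (Z=0):
  M0 = (-0.0540, +0.0540, 0)
  M1 = (+0.0540, +0.0540, 0)
  M2 = (+0.0540, -0.0540, 0)
  M3 = (-0.0540, -0.0540, 0)
Detected image corners:
  c0 = (257.180439, 432.581874) px
  c1 = (339.709778, 437.796733) px
  c2 = (327.740625, 304.792168) px
  c3 = (247.504102, 312.498680) px
Planar DLT: solve 8×8 A·h = b for H (H[2,2]=1):
  H  [+476.02695 +60.12196 +290.91388]
  H  [-364.09894 +1118.45257 +371.48812]
  H  [-0.94679 -0.13495 +1.00000]
B = K⁻¹H; ‖b₁‖=1.846206, ‖b₂‖=1.846206; λ = 2/(‖b₁‖+‖b₂‖) = 0.541651, sign → tz>0 ⇒ λ=+0.541651
r₁ = λ·B[:,0] = (+0.84795,-0.13414,-0.51283); r₂ = λ·B[:,1] = (+0.11256,+0.99095,-0.07310)
r₃ = r₁×r₂ = (+0.51800,+0.00426,+0.85537); SVD([r₁ r₂ r₃]) → R = UVᵀ:
  R  [+0.84795 +0.11256 +0.51800]
  R  [-0.13414 +0.99095 +0.00426]
  R  [-0.51283 -0.07310 +0.85537]
t = (-0.04244, +0.13040, +0.54165) m
tr R = 2.694271; θ = arccos((tr R − 1)/2) = 0.560225 rad = 32.099°
axis k = ((R−Rᵀ)₃₂, (R−Rᵀ)₁₃, (R−Rᵀ)₂₁) / (2 sinθ) = (-0.072791, +0.969957, -0.232129)
rvec = θ·k = (-0.040779, +0.543395, -0.130045)

rvec=(-0.0408, 0.5434, -0.1300) tvec=(-0.0424, 0.1304, 0.5417)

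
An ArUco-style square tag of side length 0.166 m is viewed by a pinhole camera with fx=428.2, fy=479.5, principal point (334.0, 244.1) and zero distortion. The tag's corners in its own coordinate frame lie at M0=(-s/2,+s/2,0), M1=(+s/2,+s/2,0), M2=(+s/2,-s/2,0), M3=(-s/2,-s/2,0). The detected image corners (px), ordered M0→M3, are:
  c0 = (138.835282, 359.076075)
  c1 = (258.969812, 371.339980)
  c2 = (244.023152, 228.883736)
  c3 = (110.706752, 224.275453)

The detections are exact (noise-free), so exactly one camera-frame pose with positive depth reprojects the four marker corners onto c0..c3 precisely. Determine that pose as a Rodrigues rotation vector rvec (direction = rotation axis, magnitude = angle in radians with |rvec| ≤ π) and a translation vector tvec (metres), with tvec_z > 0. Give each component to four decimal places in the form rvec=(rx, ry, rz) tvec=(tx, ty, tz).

rvec=(0.3658, 0.1984, -0.0007) tvec=(-0.1770, 0.0597, 0.5147)

Intrinsics K: fx=428.2, fy=479.5, cx=334.0, cy=244.1
Marker side s = 0.166 m; corners in marker frame (Z=0):
  M0 = (-0.0830, +0.0830, 0)
  M1 = (+0.0830, +0.0830, 0)
  M2 = (+0.0830, -0.0830, 0)
  M3 = (-0.0830, -0.0830, 0)
Detected image corners:
  c0 = (138.835282, 359.076075) px
  c1 = (258.969812, 371.339980) px
  c2 = (244.023152, 228.883736) px
  c3 = (110.706752, 224.275453) px
Planar DLT: solve 8×8 A·h = b for H (H[2,2]=1):
  H  [+690.64114 +260.84807 +186.78025]
  H  [-58.72521 +1038.64949 +299.73399]
  H  [-0.37468 +0.69030 +1.00000]
B = K⁻¹H; ‖b₁‖=1.942844, ‖b₂‖=1.942844; λ = 2/(‖b₁‖+‖b₂‖) = 0.514709, sign → tz>0 ⇒ λ=+0.514709
r₁ = λ·B[:,0] = (+0.98060,+0.03514,-0.19285); r₂ = λ·B[:,1] = (+0.03641,+0.93404,+0.35530)
r₃ = r₁×r₂ = (+0.19262,-0.35543,+0.91464); SVD([r₁ r₂ r₃]) → R = UVᵀ:
  R  [+0.98060 +0.03641 +0.19262]
  R  [+0.03514 +0.93404 -0.35543]
  R  [-0.19285 +0.35530 +0.91464]
t = (-0.17696, +0.05972, +0.51471) m
tr R = 2.829280; θ = arccos((tr R − 1)/2) = 0.416179 rad = 23.845°
axis k = ((R−Rᵀ)₃₂, (R−Rᵀ)₁₃, (R−Rᵀ)₂₁) / (2 sinθ) = (+0.879038, +0.476749, -0.001569)
rvec = θ·k = (+0.365838, +0.198413, -0.000653)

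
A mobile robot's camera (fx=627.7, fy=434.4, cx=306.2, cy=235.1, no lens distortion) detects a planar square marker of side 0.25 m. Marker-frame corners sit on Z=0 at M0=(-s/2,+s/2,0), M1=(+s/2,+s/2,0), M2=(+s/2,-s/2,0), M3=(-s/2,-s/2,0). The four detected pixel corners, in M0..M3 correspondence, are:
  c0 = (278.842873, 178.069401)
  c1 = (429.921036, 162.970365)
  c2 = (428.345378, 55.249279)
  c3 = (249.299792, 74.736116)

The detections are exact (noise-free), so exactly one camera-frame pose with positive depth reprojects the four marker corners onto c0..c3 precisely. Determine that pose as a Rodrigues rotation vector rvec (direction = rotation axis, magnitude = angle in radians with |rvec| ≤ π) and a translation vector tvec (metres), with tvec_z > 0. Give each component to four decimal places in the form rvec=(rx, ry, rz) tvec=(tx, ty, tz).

rvec=(0.7099, 0.0013, -0.1489) tvec=(0.0613, -0.2468, 0.9507)

Intrinsics K: fx=627.7, fy=434.4, cx=306.2, cy=235.1
Marker side s = 0.25 m; corners in marker frame (Z=0):
  M0 = (-0.1250, +0.1250, 0)
  M1 = (+0.1250, +0.1250, 0)
  M2 = (+0.1250, -0.1250, 0)
  M3 = (-0.1250, -0.1250, 0)
Detected image corners:
  c0 = (278.842873, 178.069401) px
  c1 = (429.921036, 162.970365) px
  c2 = (428.345378, 55.249279) px
  c3 = (249.299792, 74.736116) px
Planar DLT: solve 8×8 A·h = b for H (H[2,2]=1):
  H  [+636.61240 +299.30341 +346.70497]
  H  [-74.83044 +502.46169 +122.31896]
  H  [-0.05442 +0.68287 +1.00000]
B = K⁻¹H; ‖b₁‖=1.051904, ‖b₂‖=1.051904; λ = 2/(‖b₁‖+‖b₂‖) = 0.950657, sign → tz>0 ⇒ λ=+0.950657
r₁ = λ·B[:,0] = (+0.98939,-0.13576,-0.05173); r₂ = λ·B[:,1] = (+0.13662,+0.74827,+0.64918)
r₃ = r₁×r₂ = (-0.04943,-0.64936,+0.75888); SVD([r₁ r₂ r₃]) → R = UVᵀ:
  R  [+0.98939 +0.13662 -0.04943]
  R  [-0.13576 +0.74827 -0.64936]
  R  [-0.05173 +0.64918 +0.75888]
t = (+0.06135, -0.24681, +0.95066) m
tr R = 2.496531; θ = arccos((tr R − 1)/2) = 0.725353 rad = 41.560°
axis k = ((R−Rᵀ)₃₂, (R−Rᵀ)₁₃, (R−Rᵀ)₂₁) / (2 sinθ) = (+0.978699, +0.001736, -0.205295)
rvec = θ·k = (+0.709902, +0.001259, -0.148911)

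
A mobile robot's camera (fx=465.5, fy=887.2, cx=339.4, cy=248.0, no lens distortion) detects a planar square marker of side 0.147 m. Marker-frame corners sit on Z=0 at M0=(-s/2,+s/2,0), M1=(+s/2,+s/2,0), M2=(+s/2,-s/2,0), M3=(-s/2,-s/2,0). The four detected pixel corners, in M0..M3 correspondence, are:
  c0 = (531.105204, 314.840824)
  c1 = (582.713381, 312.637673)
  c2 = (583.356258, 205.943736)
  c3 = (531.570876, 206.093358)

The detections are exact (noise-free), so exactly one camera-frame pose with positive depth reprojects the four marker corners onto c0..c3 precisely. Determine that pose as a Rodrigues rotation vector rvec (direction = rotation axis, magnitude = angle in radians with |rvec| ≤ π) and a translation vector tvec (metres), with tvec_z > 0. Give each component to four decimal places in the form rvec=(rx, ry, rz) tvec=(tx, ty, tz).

rvec=(0.0295, -0.1580, -0.0065) tvec=(0.5666, 0.0163, 1.2098)

Intrinsics K: fx=465.5, fy=887.2, cx=339.4, cy=248.0
Marker side s = 0.147 m; corners in marker frame (Z=0):
  M0 = (-0.0735, +0.0735, 0)
  M1 = (+0.0735, +0.0735, 0)
  M2 = (+0.0735, -0.0735, 0)
  M3 = (-0.0735, -0.0735, 0)
Detected image corners:
  c0 = (531.105204, 314.840824) px
  c1 = (582.713381, 312.637673) px
  c2 = (583.356258, 205.943736) px
  c3 = (531.570876, 206.093358) px
Planar DLT: solve 8×8 A·h = b for H (H[2,2]=1):
  H  [+424.08587 +9.99259 +557.43282]
  H  [+25.75679 +739.14917 +259.97111]
  H  [+0.12995 +0.02471 +1.00000]
B = K⁻¹H; ‖b₁‖=0.826595, ‖b₂‖=0.826595; λ = 2/(‖b₁‖+‖b₂‖) = 1.209783, sign → tz>0 ⇒ λ=+1.209783
r₁ = λ·B[:,0] = (+0.98752,-0.00882,+0.15722); r₂ = λ·B[:,1] = (+0.00417,+0.99954,+0.02990)
r₃ = r₁×r₂ = (-0.15741,-0.02887,+0.98711); SVD([r₁ r₂ r₃]) → R = UVᵀ:
  R  [+0.98752 +0.00417 -0.15741]
  R  [-0.00882 +0.99954 -0.02887]
  R  [+0.15722 +0.02990 +0.98711]
t = (+0.56664, +0.01632, +1.20978) m
tr R = 2.974181; θ = arccos((tr R − 1)/2) = 0.160856 rad = 9.216°
axis k = ((R−Rᵀ)₃₂, (R−Rᵀ)₁₃, (R−Rᵀ)₂₁) / (2 sinθ) = (+0.183445, -0.982192, -0.040575)
rvec = θ·k = (+0.029508, -0.157992, -0.006527)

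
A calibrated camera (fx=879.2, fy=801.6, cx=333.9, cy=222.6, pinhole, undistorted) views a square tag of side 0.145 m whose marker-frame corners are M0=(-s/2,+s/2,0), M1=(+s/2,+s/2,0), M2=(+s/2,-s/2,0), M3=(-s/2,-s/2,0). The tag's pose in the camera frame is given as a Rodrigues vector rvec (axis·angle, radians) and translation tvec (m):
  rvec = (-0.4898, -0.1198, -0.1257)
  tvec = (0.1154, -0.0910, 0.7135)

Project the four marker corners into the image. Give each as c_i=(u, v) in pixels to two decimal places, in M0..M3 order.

c0=(405.80, 197.54) c1=(585.50, 182.91) c2=(538.26, 52.13) c3=(373.51, 61.71)

Intrinsics K: fx=879.2, fy=801.6, cx=333.9, cy=222.6
Marker side s = 0.145 m; corners in marker frame (Z=0):
  M0 = (-0.0725, +0.0725, 0)
  M1 = (+0.0725, +0.0725, 0)
  M2 = (+0.0725, -0.0725, 0)
  M3 = (-0.0725, -0.0725, 0)
rvec = (-0.4898, -0.1198, -0.1257), |rvec| = θ = 0.51967 rad = 29.775°
Rodrigues: sinθ=0.49659, 1−cosθ=0.13202; R = I + sinθ·[k]× + (1−cosθ)·[k]×²:
    [+0.98526 +0.14880 -0.08438]
    [-0.09143 +0.87500 +0.47541]
    [+0.14458 -0.46069 +0.87571]
t = (0.1154, -0.0910, 0.7135) m
M0: Pc = R·M0+t = (+0.05476, -0.02093, +0.66962); u = 879.2·(+0.05476)/0.66962 + 333.9 = 405.7950, v = 801.6·(-0.02093)/0.66962 + 222.6 = 197.5404
M1: Pc = R·M1+t = (+0.19762, -0.03419, +0.69058); u = 879.2·(+0.19762)/0.69058 + 333.9 = 585.4952, v = 801.6·(-0.03419)/0.69058 + 222.6 = 182.9119
M2: Pc = R·M2+t = (+0.17604, -0.16107, +0.75738); u = 879.2·(+0.17604)/0.75738 + 333.9 = 538.2581, v = 801.6·(-0.16107)/0.75738 + 222.6 = 52.1301
M3: Pc = R·M3+t = (+0.03318, -0.14781, +0.73642); u = 879.2·(+0.03318)/0.73642 + 333.9 = 373.5137, v = 801.6·(-0.14781)/0.73642 + 222.6 = 61.7086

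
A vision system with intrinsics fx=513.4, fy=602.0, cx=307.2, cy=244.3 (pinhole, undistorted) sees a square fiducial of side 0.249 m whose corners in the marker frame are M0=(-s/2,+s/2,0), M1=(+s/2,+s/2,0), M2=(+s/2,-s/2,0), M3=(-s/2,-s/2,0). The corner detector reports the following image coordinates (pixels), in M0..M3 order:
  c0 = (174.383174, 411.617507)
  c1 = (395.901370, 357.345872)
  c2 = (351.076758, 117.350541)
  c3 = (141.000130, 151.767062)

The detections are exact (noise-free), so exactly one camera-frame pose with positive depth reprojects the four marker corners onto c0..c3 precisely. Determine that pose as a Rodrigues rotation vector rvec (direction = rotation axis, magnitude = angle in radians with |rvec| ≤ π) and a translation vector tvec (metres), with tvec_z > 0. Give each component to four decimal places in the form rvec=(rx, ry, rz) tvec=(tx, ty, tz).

rvec=(-0.1689, -0.1460, -0.1824) tvec=(-0.0439, 0.0101, 0.5845)

Intrinsics K: fx=513.4, fy=602.0, cx=307.2, cy=244.3
Marker side s = 0.249 m; corners in marker frame (Z=0):
  M0 = (-0.1245, +0.1245, 0)
  M1 = (+0.1245, +0.1245, 0)
  M2 = (+0.1245, -0.1245, 0)
  M3 = (-0.1245, -0.1245, 0)
Detected image corners:
  c0 = (174.383174, 411.617507) px
  c1 = (395.901370, 357.345872) px
  c2 = (351.076758, 117.350541) px
  c3 = (141.000130, 151.767062) px
Planar DLT: solve 8×8 A·h = b for H (H[2,2]=1):
  H  [+938.28295 +88.15526 +268.61261]
  H  [-106.06379 +934.27823 +254.68701]
  H  [+0.27251 -0.26231 +1.00000]
B = K⁻¹H; ‖b₁‖=1.710890, ‖b₂‖=1.710890; λ = 2/(‖b₁‖+‖b₂‖) = 0.584491, sign → tz>0 ⇒ λ=+0.584491
r₁ = λ·B[:,0] = (+0.97290,-0.16762,+0.15928); r₂ = λ·B[:,1] = (+0.19210,+0.96932,-0.15332)
r₃ = r₁×r₂ = (-0.12870,+0.17976,+0.97526); SVD([r₁ r₂ r₃]) → R = UVᵀ:
  R  [+0.97290 +0.19210 -0.12870]
  R  [-0.16762 +0.96932 +0.17976]
  R  [+0.15928 -0.15332 +0.97526]
t = (-0.04393, +0.01008, +0.58449) m
tr R = 2.917479; θ = arccos((tr R − 1)/2) = 0.288262 rad = 16.516°
axis k = ((R−Rᵀ)₃₂, (R−Rᵀ)₁₃, (R−Rᵀ)₂₁) / (2 sinθ) = (-0.585822, -0.506494, -0.632674)
rvec = θ·k = (-0.168870, -0.146003, -0.182376)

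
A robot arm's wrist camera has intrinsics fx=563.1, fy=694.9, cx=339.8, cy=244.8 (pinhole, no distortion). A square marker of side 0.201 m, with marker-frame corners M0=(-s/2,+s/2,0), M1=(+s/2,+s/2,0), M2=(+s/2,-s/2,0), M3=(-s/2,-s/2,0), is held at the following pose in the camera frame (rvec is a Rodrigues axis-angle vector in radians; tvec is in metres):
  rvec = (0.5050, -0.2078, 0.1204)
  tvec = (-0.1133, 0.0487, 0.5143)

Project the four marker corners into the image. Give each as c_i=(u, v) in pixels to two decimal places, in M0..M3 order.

Intrinsics K: fx=563.1, fy=694.9, cx=339.8, cy=244.8
Marker side s = 0.201 m; corners in marker frame (Z=0):
  M0 = (-0.1005, +0.1005, 0)
  M1 = (+0.1005, +0.1005, 0)
  M2 = (+0.1005, -0.1005, 0)
  M3 = (-0.1005, -0.1005, 0)
rvec = (0.5050, -0.2078, 0.1204), |rvec| = θ = 0.55920 rad = 32.040°
Rodrigues: sinθ=0.53051, 1−cosθ=0.15232; R = I + sinθ·[k]× + (1−cosθ)·[k]×²:
    [+0.97191 -0.16534 -0.16752]
    [+0.06311 +0.86871 -0.49128]
    [+0.22676 +0.46690 +0.85474]
t = (-0.1133, 0.0487, 0.5143) m
M0: Pc = R·M0+t = (-0.22759, +0.12966, +0.53843); u = 563.1·(-0.22759)/0.53843 + 339.8 = 101.7811, v = 694.9·(+0.12966)/0.53843 + 244.8 = 412.1430
M1: Pc = R·M1+t = (-0.03224, +0.14235, +0.58401); u = 563.1·(-0.03224)/0.58401 + 339.8 = 308.7144, v = 694.9·(+0.14235)/0.58401 + 244.8 = 414.1758
M2: Pc = R·M2+t = (+0.00099, -0.03226, +0.49017); u = 563.1·(+0.00099)/0.49017 + 339.8 = 340.9408, v = 694.9·(-0.03226)/0.49017 + 244.8 = 199.0603
M3: Pc = R·M3+t = (-0.19436, -0.04495, +0.44459); u = 563.1·(-0.19436)/0.44459 + 339.8 = 93.6300, v = 694.9·(-0.04495)/0.44459 + 244.8 = 174.5453

c0=(101.78, 412.14) c1=(308.71, 414.18) c2=(340.94, 199.06) c3=(93.63, 174.55)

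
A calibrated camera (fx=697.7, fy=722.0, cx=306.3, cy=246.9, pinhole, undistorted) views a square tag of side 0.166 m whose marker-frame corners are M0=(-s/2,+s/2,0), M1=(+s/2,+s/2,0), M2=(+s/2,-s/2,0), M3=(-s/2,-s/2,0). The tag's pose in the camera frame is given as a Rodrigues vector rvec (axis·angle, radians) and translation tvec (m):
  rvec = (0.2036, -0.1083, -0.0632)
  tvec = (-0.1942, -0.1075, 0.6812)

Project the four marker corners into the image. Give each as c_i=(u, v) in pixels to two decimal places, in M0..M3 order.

Intrinsics K: fx=697.7, fy=722.0, cx=306.3, cy=246.9
Marker side s = 0.166 m; corners in marker frame (Z=0):
  M0 = (-0.0830, +0.0830, 0)
  M1 = (+0.0830, +0.0830, 0)
  M2 = (+0.0830, -0.0830, 0)
  M3 = (-0.0830, -0.0830, 0)
rvec = (0.2036, -0.1083, -0.0632), |rvec| = θ = 0.23912 rad = 13.700°
Rodrigues: sinθ=0.23684, 1−cosθ=0.02845; R = I + sinθ·[k]× + (1−cosθ)·[k]×²:
    [+0.99218 +0.05163 -0.11367]
    [-0.07357 +0.97738 -0.19826]
    [+0.10087 +0.20507 +0.97354]
t = (-0.1942, -0.1075, 0.6812) m
M0: Pc = R·M0+t = (-0.27227, -0.02027, +0.68985); u = 697.7·(-0.27227)/0.68985 + 306.3 = 30.9358, v = 722.0·(-0.02027)/0.68985 + 246.9 = 225.6847
M1: Pc = R·M1+t = (-0.10756, -0.03248, +0.70659); u = 697.7·(-0.10756)/0.70659 + 306.3 = 200.0894, v = 722.0·(-0.03248)/0.70659 + 246.9 = 213.7081
M2: Pc = R·M2+t = (-0.11613, -0.19473, +0.67255); u = 697.7·(-0.11613)/0.67255 + 306.3 = 185.8229, v = 722.0·(-0.19473)/0.67255 + 246.9 = 37.8533
M3: Pc = R·M3+t = (-0.28084, -0.18252, +0.65581); u = 697.7·(-0.28084)/0.65581 + 306.3 = 7.5246, v = 722.0·(-0.18252)/0.65581 + 246.9 = 45.9615

c0=(30.94, 225.68) c1=(200.09, 213.71) c2=(185.82, 37.85) c3=(7.52, 45.96)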